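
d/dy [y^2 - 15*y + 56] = 2*y - 15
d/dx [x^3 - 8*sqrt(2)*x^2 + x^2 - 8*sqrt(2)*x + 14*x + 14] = 3*x^2 - 16*sqrt(2)*x + 2*x - 8*sqrt(2) + 14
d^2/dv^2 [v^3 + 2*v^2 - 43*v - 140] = 6*v + 4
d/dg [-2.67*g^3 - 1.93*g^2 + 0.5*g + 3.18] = -8.01*g^2 - 3.86*g + 0.5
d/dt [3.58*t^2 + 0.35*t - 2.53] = 7.16*t + 0.35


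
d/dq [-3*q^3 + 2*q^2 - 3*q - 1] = -9*q^2 + 4*q - 3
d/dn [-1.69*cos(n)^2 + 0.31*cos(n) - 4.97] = (3.38*cos(n) - 0.31)*sin(n)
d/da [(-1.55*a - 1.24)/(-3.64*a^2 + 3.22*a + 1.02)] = (-5.642*a^2 - 9.0272*a + 2.4118)/(13.2496*a^4 - 23.4416*a^3 + 2.9428*a^2 + 6.5688*a + 1.0404)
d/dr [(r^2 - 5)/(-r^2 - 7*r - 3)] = (-7*r^2 - 16*r - 35)/(r^4 + 14*r^3 + 55*r^2 + 42*r + 9)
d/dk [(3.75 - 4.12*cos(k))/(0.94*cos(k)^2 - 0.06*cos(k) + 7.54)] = (-3.8728*cos(k)^2 + 7.05*cos(k) + 30.8398)*sin(k)/(0.8836*cos(k)^4 - 0.1128*cos(k)^3 + 14.1788*cos(k)^2 - 0.9048*cos(k) + 56.8516)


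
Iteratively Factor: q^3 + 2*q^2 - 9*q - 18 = (q - 3)*(q^2 + 5*q + 6) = (q - 3)*(q + 3)*(q + 2)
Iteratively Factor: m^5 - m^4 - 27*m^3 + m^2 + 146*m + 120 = (m + 2)*(m^4 - 3*m^3 - 21*m^2 + 43*m + 60) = (m + 1)*(m + 2)*(m^3 - 4*m^2 - 17*m + 60) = (m + 1)*(m + 2)*(m + 4)*(m^2 - 8*m + 15) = (m - 3)*(m + 1)*(m + 2)*(m + 4)*(m - 5)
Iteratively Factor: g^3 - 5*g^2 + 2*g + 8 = (g + 1)*(g^2 - 6*g + 8) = (g - 2)*(g + 1)*(g - 4)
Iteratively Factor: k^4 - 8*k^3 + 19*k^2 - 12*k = (k - 4)*(k^3 - 4*k^2 + 3*k) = k*(k - 4)*(k^2 - 4*k + 3) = k*(k - 4)*(k - 1)*(k - 3)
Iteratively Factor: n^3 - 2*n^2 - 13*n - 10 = (n - 5)*(n^2 + 3*n + 2) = (n - 5)*(n + 1)*(n + 2)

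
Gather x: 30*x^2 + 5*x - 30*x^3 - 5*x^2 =-30*x^3 + 25*x^2 + 5*x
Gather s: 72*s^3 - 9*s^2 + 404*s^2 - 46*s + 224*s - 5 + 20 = 72*s^3 + 395*s^2 + 178*s + 15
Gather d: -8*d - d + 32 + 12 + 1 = 45 - 9*d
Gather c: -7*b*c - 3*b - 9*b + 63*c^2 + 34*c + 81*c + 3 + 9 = -12*b + 63*c^2 + c*(115 - 7*b) + 12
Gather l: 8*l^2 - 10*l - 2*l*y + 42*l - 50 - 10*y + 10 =8*l^2 + l*(32 - 2*y) - 10*y - 40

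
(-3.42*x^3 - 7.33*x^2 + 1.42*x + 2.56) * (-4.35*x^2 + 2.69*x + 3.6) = 14.877*x^5 + 22.6857*x^4 - 38.2067*x^3 - 33.7042*x^2 + 11.9984*x + 9.216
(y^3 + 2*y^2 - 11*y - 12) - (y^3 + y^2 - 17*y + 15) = y^2 + 6*y - 27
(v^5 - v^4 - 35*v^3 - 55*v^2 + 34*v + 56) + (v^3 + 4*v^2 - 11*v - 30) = v^5 - v^4 - 34*v^3 - 51*v^2 + 23*v + 26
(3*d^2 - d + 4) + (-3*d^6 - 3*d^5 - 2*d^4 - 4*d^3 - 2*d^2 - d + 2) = -3*d^6 - 3*d^5 - 2*d^4 - 4*d^3 + d^2 - 2*d + 6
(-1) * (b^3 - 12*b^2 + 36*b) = -b^3 + 12*b^2 - 36*b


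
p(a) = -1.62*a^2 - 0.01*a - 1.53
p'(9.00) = -29.17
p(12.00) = -234.93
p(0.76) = -2.47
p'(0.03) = -0.11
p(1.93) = -7.58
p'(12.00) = -38.89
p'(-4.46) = 14.44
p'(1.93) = -6.26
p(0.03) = -1.53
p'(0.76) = -2.47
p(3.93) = -26.59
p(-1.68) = -6.09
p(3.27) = -18.89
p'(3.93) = -12.74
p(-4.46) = -33.71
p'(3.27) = -10.60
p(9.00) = -132.84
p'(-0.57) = 1.84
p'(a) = -3.24*a - 0.01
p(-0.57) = -2.05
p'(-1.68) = 5.43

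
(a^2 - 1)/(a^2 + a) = (a - 1)/a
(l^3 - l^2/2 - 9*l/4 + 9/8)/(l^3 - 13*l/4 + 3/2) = (l + 3/2)/(l + 2)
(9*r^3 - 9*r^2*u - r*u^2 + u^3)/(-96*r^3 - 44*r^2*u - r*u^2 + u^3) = (-3*r^2 + 4*r*u - u^2)/(32*r^2 + 4*r*u - u^2)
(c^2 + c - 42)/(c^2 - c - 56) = (c - 6)/(c - 8)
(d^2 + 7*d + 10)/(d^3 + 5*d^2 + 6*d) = (d + 5)/(d*(d + 3))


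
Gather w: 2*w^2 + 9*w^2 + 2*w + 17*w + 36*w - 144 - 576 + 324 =11*w^2 + 55*w - 396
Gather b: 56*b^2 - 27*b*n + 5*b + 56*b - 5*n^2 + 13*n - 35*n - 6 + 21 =56*b^2 + b*(61 - 27*n) - 5*n^2 - 22*n + 15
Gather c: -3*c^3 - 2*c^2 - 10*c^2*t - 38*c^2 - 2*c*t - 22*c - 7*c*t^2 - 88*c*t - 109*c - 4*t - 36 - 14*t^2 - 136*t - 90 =-3*c^3 + c^2*(-10*t - 40) + c*(-7*t^2 - 90*t - 131) - 14*t^2 - 140*t - 126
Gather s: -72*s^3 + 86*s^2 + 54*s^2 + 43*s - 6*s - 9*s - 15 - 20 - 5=-72*s^3 + 140*s^2 + 28*s - 40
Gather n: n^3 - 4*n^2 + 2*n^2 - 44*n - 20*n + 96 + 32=n^3 - 2*n^2 - 64*n + 128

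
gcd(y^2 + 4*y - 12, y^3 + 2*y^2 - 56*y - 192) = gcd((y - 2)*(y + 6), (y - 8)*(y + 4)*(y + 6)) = y + 6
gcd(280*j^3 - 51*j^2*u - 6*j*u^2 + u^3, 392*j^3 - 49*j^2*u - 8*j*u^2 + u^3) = -56*j^2 - j*u + u^2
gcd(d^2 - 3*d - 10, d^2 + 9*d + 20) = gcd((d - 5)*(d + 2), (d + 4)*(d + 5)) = 1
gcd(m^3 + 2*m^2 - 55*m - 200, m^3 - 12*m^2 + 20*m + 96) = m - 8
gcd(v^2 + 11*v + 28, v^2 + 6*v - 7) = v + 7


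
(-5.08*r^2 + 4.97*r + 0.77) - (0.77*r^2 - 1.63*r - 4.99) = -5.85*r^2 + 6.6*r + 5.76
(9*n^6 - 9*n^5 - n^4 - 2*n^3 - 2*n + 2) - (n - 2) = 9*n^6 - 9*n^5 - n^4 - 2*n^3 - 3*n + 4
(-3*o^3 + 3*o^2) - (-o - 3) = -3*o^3 + 3*o^2 + o + 3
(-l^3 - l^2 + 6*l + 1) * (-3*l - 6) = 3*l^4 + 9*l^3 - 12*l^2 - 39*l - 6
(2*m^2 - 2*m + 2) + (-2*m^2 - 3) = -2*m - 1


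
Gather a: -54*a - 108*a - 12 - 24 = -162*a - 36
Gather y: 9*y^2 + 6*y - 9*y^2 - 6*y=0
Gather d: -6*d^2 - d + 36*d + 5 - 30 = -6*d^2 + 35*d - 25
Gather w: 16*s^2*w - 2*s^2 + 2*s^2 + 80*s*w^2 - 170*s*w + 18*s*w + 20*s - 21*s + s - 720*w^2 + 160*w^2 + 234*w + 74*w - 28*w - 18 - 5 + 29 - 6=w^2*(80*s - 560) + w*(16*s^2 - 152*s + 280)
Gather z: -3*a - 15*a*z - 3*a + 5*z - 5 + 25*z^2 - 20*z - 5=-6*a + 25*z^2 + z*(-15*a - 15) - 10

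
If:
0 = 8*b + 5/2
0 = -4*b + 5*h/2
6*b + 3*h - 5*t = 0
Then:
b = -5/16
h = -1/2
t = -27/40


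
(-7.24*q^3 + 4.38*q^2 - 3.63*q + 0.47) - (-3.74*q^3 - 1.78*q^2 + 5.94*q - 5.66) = -3.5*q^3 + 6.16*q^2 - 9.57*q + 6.13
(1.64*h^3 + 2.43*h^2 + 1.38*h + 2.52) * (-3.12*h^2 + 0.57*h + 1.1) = -5.1168*h^5 - 6.6468*h^4 - 1.1165*h^3 - 4.4028*h^2 + 2.9544*h + 2.772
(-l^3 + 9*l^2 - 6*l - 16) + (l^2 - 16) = -l^3 + 10*l^2 - 6*l - 32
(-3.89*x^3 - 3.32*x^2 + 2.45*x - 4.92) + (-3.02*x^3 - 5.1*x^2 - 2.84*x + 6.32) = -6.91*x^3 - 8.42*x^2 - 0.39*x + 1.4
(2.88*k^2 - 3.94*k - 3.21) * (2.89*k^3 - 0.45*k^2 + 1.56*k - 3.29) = 8.3232*k^5 - 12.6826*k^4 - 3.0111*k^3 - 14.1771*k^2 + 7.955*k + 10.5609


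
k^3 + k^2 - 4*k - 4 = (k - 2)*(k + 1)*(k + 2)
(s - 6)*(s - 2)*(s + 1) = s^3 - 7*s^2 + 4*s + 12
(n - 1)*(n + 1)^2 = n^3 + n^2 - n - 1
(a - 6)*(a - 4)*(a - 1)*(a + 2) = a^4 - 9*a^3 + 12*a^2 + 44*a - 48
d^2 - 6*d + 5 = (d - 5)*(d - 1)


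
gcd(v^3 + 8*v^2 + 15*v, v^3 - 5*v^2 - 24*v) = v^2 + 3*v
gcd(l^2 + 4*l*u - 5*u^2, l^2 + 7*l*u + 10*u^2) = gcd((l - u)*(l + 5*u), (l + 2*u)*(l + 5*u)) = l + 5*u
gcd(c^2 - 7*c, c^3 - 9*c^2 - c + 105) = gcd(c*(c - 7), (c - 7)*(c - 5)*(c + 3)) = c - 7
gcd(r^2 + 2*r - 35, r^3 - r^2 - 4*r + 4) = 1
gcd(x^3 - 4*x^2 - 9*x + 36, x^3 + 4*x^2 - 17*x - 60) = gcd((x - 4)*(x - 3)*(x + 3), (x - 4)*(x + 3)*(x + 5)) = x^2 - x - 12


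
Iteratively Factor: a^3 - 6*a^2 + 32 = (a - 4)*(a^2 - 2*a - 8) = (a - 4)*(a + 2)*(a - 4)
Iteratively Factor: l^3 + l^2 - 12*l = (l - 3)*(l^2 + 4*l) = (l - 3)*(l + 4)*(l)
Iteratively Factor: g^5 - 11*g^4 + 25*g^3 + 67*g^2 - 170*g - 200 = (g + 1)*(g^4 - 12*g^3 + 37*g^2 + 30*g - 200) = (g - 5)*(g + 1)*(g^3 - 7*g^2 + 2*g + 40) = (g - 5)*(g + 1)*(g + 2)*(g^2 - 9*g + 20) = (g - 5)*(g - 4)*(g + 1)*(g + 2)*(g - 5)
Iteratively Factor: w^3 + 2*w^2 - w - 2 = (w - 1)*(w^2 + 3*w + 2) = (w - 1)*(w + 2)*(w + 1)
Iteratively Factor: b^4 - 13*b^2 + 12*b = (b + 4)*(b^3 - 4*b^2 + 3*b) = (b - 3)*(b + 4)*(b^2 - b) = (b - 3)*(b - 1)*(b + 4)*(b)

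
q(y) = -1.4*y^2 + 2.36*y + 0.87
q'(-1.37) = 6.20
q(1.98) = 0.05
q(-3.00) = -18.81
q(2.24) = -0.87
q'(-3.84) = 13.11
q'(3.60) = -7.72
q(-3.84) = -28.84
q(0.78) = 1.86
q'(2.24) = -3.91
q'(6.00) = -14.44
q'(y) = 2.36 - 2.8*y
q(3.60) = -8.78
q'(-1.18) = 5.66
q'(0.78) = 0.18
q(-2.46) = -13.41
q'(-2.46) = 9.25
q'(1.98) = -3.18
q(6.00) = -35.37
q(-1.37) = -4.99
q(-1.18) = -3.86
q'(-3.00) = 10.76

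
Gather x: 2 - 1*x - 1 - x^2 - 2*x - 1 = -x^2 - 3*x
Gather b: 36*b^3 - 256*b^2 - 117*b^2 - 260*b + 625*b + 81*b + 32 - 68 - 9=36*b^3 - 373*b^2 + 446*b - 45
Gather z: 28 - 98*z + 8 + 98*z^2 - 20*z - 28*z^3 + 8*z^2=-28*z^3 + 106*z^2 - 118*z + 36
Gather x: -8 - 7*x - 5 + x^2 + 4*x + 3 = x^2 - 3*x - 10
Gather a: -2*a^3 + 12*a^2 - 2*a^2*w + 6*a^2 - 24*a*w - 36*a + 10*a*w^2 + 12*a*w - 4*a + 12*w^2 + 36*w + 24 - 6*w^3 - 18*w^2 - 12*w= -2*a^3 + a^2*(18 - 2*w) + a*(10*w^2 - 12*w - 40) - 6*w^3 - 6*w^2 + 24*w + 24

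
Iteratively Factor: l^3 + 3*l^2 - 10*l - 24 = (l + 2)*(l^2 + l - 12) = (l + 2)*(l + 4)*(l - 3)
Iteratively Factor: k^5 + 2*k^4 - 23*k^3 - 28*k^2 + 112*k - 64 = (k - 1)*(k^4 + 3*k^3 - 20*k^2 - 48*k + 64) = (k - 1)*(k + 4)*(k^3 - k^2 - 16*k + 16) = (k - 1)*(k + 4)^2*(k^2 - 5*k + 4) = (k - 4)*(k - 1)*(k + 4)^2*(k - 1)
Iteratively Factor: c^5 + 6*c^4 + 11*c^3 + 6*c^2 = (c + 1)*(c^4 + 5*c^3 + 6*c^2) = c*(c + 1)*(c^3 + 5*c^2 + 6*c) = c*(c + 1)*(c + 2)*(c^2 + 3*c) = c*(c + 1)*(c + 2)*(c + 3)*(c)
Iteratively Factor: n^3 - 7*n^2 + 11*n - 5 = (n - 1)*(n^2 - 6*n + 5) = (n - 5)*(n - 1)*(n - 1)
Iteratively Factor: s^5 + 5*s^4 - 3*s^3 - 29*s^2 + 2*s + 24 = (s + 1)*(s^4 + 4*s^3 - 7*s^2 - 22*s + 24) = (s + 1)*(s + 4)*(s^3 - 7*s + 6) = (s - 2)*(s + 1)*(s + 4)*(s^2 + 2*s - 3) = (s - 2)*(s - 1)*(s + 1)*(s + 4)*(s + 3)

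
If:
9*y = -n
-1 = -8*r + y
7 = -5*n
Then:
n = -7/5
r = 13/90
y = 7/45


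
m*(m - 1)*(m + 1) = m^3 - m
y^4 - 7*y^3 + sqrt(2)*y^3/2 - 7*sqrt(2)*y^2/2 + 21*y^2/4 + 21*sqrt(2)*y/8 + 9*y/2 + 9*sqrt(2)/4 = (y - 6)*(y - 3/2)*(y + 1/2)*(y + sqrt(2)/2)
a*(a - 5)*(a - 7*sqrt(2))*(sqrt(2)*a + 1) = sqrt(2)*a^4 - 13*a^3 - 5*sqrt(2)*a^3 - 7*sqrt(2)*a^2 + 65*a^2 + 35*sqrt(2)*a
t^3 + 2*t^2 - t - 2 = (t - 1)*(t + 1)*(t + 2)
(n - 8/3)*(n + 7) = n^2 + 13*n/3 - 56/3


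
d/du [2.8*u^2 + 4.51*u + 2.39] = 5.6*u + 4.51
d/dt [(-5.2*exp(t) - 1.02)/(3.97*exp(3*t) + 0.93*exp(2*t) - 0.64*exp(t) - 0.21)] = (41.288*exp(3*t) + 16.9842*exp(2*t) + 1.8972*exp(t) + 0.4392)*exp(t)/(15.7609*exp(6*t) + 7.3842*exp(5*t) - 4.2167*exp(4*t) - 2.8578*exp(3*t) + 0.019*exp(2*t) + 0.2688*exp(t) + 0.0441)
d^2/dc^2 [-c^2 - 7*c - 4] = -2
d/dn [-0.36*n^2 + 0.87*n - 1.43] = 0.87 - 0.72*n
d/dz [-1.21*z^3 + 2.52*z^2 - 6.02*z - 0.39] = -3.63*z^2 + 5.04*z - 6.02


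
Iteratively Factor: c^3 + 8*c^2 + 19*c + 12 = (c + 3)*(c^2 + 5*c + 4) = (c + 3)*(c + 4)*(c + 1)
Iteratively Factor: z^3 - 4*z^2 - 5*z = (z + 1)*(z^2 - 5*z) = (z - 5)*(z + 1)*(z)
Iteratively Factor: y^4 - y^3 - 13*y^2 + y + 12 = (y - 1)*(y^3 - 13*y - 12) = (y - 1)*(y + 3)*(y^2 - 3*y - 4) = (y - 1)*(y + 1)*(y + 3)*(y - 4)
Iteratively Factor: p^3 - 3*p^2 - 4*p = (p - 4)*(p^2 + p) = p*(p - 4)*(p + 1)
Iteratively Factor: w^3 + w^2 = (w)*(w^2 + w) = w^2*(w + 1)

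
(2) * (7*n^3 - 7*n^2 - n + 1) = 14*n^3 - 14*n^2 - 2*n + 2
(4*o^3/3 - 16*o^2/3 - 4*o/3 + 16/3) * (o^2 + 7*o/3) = 4*o^5/3 - 20*o^4/9 - 124*o^3/9 + 20*o^2/9 + 112*o/9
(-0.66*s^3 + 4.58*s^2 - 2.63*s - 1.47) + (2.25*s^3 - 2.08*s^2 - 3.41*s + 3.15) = 1.59*s^3 + 2.5*s^2 - 6.04*s + 1.68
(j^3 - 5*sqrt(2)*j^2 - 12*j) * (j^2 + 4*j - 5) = j^5 - 5*sqrt(2)*j^4 + 4*j^4 - 20*sqrt(2)*j^3 - 17*j^3 - 48*j^2 + 25*sqrt(2)*j^2 + 60*j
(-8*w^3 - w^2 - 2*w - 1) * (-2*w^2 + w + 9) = 16*w^5 - 6*w^4 - 69*w^3 - 9*w^2 - 19*w - 9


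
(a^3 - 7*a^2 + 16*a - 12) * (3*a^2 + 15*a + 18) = 3*a^5 - 6*a^4 - 39*a^3 + 78*a^2 + 108*a - 216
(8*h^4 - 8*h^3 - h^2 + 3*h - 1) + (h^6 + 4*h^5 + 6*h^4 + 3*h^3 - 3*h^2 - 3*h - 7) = h^6 + 4*h^5 + 14*h^4 - 5*h^3 - 4*h^2 - 8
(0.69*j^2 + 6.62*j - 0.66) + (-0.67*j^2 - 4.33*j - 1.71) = 0.0199999999999999*j^2 + 2.29*j - 2.37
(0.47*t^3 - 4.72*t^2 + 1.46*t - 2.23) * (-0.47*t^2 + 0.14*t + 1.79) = -0.2209*t^5 + 2.2842*t^4 - 0.5057*t^3 - 7.1963*t^2 + 2.3012*t - 3.9917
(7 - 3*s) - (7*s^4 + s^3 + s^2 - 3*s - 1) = -7*s^4 - s^3 - s^2 + 8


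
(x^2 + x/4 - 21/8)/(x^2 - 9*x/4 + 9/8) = (4*x + 7)/(4*x - 3)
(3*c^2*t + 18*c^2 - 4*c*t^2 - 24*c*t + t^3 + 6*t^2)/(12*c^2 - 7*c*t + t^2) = (-c*t - 6*c + t^2 + 6*t)/(-4*c + t)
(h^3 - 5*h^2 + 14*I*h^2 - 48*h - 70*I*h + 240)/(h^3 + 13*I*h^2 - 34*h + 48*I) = (h - 5)/(h - I)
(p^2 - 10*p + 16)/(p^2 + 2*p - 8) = (p - 8)/(p + 4)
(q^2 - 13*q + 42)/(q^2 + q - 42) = (q - 7)/(q + 7)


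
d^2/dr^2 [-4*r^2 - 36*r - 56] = -8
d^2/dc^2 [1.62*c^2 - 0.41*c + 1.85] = 3.24000000000000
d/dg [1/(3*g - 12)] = -1/(3*(g - 4)^2)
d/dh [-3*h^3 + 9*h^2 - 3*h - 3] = -9*h^2 + 18*h - 3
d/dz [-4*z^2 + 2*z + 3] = 2 - 8*z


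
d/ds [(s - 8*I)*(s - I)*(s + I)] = 3*s^2 - 16*I*s + 1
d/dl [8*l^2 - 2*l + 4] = 16*l - 2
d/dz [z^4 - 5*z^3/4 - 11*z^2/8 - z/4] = 4*z^3 - 15*z^2/4 - 11*z/4 - 1/4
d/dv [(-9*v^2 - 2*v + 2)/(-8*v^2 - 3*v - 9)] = (11*v^2 + 194*v + 24)/(64*v^4 + 48*v^3 + 153*v^2 + 54*v + 81)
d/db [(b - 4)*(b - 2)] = 2*b - 6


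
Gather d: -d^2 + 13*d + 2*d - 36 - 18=-d^2 + 15*d - 54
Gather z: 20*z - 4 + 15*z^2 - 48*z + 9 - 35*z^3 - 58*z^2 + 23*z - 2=-35*z^3 - 43*z^2 - 5*z + 3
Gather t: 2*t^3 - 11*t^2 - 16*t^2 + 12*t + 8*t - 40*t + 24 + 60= 2*t^3 - 27*t^2 - 20*t + 84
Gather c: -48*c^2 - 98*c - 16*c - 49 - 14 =-48*c^2 - 114*c - 63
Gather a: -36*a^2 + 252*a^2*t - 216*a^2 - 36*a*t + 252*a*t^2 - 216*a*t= a^2*(252*t - 252) + a*(252*t^2 - 252*t)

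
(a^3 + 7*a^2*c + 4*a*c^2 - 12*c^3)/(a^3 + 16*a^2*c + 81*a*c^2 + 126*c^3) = (a^2 + a*c - 2*c^2)/(a^2 + 10*a*c + 21*c^2)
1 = 1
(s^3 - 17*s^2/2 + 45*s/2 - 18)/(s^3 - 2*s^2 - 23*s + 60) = (s - 3/2)/(s + 5)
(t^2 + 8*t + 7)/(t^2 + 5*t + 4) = (t + 7)/(t + 4)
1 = 1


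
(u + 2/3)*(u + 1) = u^2 + 5*u/3 + 2/3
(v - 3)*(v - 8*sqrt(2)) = v^2 - 8*sqrt(2)*v - 3*v + 24*sqrt(2)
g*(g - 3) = g^2 - 3*g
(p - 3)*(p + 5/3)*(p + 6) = p^3 + 14*p^2/3 - 13*p - 30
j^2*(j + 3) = j^3 + 3*j^2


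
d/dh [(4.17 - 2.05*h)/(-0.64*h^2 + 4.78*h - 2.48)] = (-1.312*h^2 + 5.3376*h - 14.8486)/(0.4096*h^4 - 6.1184*h^3 + 26.0228*h^2 - 23.7088*h + 6.1504)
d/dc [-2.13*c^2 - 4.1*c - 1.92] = -4.26*c - 4.1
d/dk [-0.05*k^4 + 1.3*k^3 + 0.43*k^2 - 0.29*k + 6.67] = -0.2*k^3 + 3.9*k^2 + 0.86*k - 0.29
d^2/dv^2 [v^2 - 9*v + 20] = 2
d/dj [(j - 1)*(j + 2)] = 2*j + 1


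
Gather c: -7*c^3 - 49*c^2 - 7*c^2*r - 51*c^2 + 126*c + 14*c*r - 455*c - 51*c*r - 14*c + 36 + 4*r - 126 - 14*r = -7*c^3 + c^2*(-7*r - 100) + c*(-37*r - 343) - 10*r - 90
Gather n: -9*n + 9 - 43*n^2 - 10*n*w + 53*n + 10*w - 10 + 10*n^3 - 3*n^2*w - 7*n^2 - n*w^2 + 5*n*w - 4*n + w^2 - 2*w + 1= 10*n^3 + n^2*(-3*w - 50) + n*(-w^2 - 5*w + 40) + w^2 + 8*w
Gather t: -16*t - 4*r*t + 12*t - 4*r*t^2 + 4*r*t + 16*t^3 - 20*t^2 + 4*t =16*t^3 + t^2*(-4*r - 20)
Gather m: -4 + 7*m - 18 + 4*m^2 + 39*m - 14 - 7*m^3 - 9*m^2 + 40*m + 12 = -7*m^3 - 5*m^2 + 86*m - 24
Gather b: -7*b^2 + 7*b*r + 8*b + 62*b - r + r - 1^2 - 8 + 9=-7*b^2 + b*(7*r + 70)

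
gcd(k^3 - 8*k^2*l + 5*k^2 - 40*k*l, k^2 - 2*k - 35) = k + 5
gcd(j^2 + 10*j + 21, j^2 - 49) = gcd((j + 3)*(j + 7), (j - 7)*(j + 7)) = j + 7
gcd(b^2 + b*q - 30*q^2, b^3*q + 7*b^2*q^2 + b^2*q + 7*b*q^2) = 1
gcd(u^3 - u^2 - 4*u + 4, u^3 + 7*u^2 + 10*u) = u + 2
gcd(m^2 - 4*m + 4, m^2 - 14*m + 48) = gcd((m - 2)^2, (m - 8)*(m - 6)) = 1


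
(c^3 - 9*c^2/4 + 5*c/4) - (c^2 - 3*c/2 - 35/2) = c^3 - 13*c^2/4 + 11*c/4 + 35/2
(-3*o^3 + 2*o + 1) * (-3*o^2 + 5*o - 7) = 9*o^5 - 15*o^4 + 15*o^3 + 7*o^2 - 9*o - 7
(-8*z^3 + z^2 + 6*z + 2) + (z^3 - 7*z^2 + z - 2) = -7*z^3 - 6*z^2 + 7*z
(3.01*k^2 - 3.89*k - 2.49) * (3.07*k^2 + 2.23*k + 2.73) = 9.2407*k^4 - 5.23*k^3 - 8.1017*k^2 - 16.1724*k - 6.7977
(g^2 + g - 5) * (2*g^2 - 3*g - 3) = 2*g^4 - g^3 - 16*g^2 + 12*g + 15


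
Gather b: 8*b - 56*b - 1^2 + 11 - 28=-48*b - 18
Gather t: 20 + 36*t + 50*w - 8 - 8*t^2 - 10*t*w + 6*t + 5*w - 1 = -8*t^2 + t*(42 - 10*w) + 55*w + 11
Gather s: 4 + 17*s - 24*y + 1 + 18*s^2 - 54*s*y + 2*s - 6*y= 18*s^2 + s*(19 - 54*y) - 30*y + 5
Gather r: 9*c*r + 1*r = r*(9*c + 1)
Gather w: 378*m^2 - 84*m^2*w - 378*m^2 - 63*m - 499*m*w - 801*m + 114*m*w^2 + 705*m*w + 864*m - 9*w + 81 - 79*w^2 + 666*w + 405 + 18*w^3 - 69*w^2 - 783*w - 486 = 18*w^3 + w^2*(114*m - 148) + w*(-84*m^2 + 206*m - 126)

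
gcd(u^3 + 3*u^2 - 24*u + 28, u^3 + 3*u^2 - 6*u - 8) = u - 2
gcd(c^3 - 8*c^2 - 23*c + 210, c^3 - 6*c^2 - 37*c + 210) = c - 7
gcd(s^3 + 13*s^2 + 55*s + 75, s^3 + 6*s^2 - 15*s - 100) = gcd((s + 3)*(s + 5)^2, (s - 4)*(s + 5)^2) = s^2 + 10*s + 25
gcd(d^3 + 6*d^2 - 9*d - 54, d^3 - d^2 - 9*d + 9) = d^2 - 9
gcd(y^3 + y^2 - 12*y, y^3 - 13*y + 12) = y^2 + y - 12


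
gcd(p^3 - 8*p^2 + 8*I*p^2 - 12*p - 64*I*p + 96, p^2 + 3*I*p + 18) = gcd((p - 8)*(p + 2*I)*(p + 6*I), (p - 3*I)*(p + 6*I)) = p + 6*I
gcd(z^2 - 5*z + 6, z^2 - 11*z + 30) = 1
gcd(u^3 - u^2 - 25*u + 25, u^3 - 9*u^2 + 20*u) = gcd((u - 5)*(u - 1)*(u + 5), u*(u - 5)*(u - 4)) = u - 5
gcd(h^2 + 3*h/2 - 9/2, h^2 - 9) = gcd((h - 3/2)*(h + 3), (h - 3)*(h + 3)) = h + 3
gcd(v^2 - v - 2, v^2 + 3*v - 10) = v - 2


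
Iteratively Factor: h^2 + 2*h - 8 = (h + 4)*(h - 2)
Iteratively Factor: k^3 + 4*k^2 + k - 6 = (k - 1)*(k^2 + 5*k + 6) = (k - 1)*(k + 3)*(k + 2)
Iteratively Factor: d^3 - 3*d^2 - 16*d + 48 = (d + 4)*(d^2 - 7*d + 12) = (d - 3)*(d + 4)*(d - 4)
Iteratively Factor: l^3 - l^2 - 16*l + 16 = (l - 4)*(l^2 + 3*l - 4) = (l - 4)*(l - 1)*(l + 4)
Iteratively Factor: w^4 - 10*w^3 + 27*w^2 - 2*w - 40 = (w - 5)*(w^3 - 5*w^2 + 2*w + 8) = (w - 5)*(w + 1)*(w^2 - 6*w + 8) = (w - 5)*(w - 4)*(w + 1)*(w - 2)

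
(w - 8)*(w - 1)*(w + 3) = w^3 - 6*w^2 - 19*w + 24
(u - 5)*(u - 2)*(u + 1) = u^3 - 6*u^2 + 3*u + 10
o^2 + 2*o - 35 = (o - 5)*(o + 7)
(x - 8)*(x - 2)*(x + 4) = x^3 - 6*x^2 - 24*x + 64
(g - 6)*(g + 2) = g^2 - 4*g - 12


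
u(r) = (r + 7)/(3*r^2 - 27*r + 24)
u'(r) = (27 - 6*r)*(r + 7)/(3*r^2 - 27*r + 24)^2 + 1/(3*r^2 - 27*r + 24)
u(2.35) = -0.41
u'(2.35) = 0.19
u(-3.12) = 0.03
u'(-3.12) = 0.02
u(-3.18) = 0.03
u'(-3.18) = 0.02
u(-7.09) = -0.00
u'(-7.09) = 0.00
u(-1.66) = 0.07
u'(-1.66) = 0.05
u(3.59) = -0.31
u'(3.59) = 0.02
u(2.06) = -0.48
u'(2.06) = 0.32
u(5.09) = -0.34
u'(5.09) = -0.06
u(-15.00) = -0.00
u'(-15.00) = 0.00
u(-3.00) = 0.03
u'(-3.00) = 0.02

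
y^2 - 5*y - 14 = (y - 7)*(y + 2)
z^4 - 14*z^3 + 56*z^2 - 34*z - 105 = (z - 7)*(z - 5)*(z - 3)*(z + 1)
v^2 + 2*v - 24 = (v - 4)*(v + 6)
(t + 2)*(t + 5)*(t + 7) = t^3 + 14*t^2 + 59*t + 70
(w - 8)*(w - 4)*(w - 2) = w^3 - 14*w^2 + 56*w - 64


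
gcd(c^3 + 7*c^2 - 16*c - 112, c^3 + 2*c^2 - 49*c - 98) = c + 7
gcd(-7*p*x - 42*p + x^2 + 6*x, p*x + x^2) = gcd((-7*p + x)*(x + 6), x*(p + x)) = 1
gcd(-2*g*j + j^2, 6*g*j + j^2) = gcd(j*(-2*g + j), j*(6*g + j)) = j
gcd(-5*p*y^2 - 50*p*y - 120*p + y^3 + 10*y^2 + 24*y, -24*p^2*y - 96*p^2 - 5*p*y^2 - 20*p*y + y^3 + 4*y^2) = y + 4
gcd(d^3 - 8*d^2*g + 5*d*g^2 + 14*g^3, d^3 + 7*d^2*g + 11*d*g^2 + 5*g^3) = d + g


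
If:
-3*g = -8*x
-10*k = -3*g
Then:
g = 8*x/3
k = 4*x/5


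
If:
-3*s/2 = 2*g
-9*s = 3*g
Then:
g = 0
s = 0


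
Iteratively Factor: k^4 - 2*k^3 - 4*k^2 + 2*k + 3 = (k + 1)*(k^3 - 3*k^2 - k + 3) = (k - 3)*(k + 1)*(k^2 - 1) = (k - 3)*(k + 1)^2*(k - 1)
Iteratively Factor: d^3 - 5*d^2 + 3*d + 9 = (d - 3)*(d^2 - 2*d - 3) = (d - 3)*(d + 1)*(d - 3)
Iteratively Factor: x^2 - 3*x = (x - 3)*(x)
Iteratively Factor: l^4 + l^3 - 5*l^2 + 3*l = (l - 1)*(l^3 + 2*l^2 - 3*l) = l*(l - 1)*(l^2 + 2*l - 3) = l*(l - 1)*(l + 3)*(l - 1)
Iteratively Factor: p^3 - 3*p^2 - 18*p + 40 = (p + 4)*(p^2 - 7*p + 10) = (p - 5)*(p + 4)*(p - 2)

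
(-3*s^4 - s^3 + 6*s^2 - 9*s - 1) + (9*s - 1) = -3*s^4 - s^3 + 6*s^2 - 2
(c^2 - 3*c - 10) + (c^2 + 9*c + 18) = 2*c^2 + 6*c + 8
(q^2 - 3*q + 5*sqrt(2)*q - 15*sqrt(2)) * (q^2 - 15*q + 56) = q^4 - 18*q^3 + 5*sqrt(2)*q^3 - 90*sqrt(2)*q^2 + 101*q^2 - 168*q + 505*sqrt(2)*q - 840*sqrt(2)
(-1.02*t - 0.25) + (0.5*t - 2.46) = -0.52*t - 2.71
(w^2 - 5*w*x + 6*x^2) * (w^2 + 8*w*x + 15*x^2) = w^4 + 3*w^3*x - 19*w^2*x^2 - 27*w*x^3 + 90*x^4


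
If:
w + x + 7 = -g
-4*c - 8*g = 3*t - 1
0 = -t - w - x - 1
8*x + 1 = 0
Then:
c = 11*w/4 + 469/32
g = -w - 55/8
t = -w - 7/8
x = -1/8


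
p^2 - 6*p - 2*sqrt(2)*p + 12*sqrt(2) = (p - 6)*(p - 2*sqrt(2))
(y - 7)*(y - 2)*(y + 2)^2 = y^4 - 5*y^3 - 18*y^2 + 20*y + 56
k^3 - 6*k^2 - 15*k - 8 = (k - 8)*(k + 1)^2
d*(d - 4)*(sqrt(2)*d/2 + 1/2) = sqrt(2)*d^3/2 - 2*sqrt(2)*d^2 + d^2/2 - 2*d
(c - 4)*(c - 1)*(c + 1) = c^3 - 4*c^2 - c + 4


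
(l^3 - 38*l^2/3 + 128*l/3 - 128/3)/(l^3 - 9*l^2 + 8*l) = (3*l^2 - 14*l + 16)/(3*l*(l - 1))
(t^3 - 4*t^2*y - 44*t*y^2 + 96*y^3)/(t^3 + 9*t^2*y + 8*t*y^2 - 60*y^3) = (t - 8*y)/(t + 5*y)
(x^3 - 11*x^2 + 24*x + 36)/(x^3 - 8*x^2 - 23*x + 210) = (x^2 - 5*x - 6)/(x^2 - 2*x - 35)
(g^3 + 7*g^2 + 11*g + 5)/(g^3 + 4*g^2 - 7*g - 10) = (g + 1)/(g - 2)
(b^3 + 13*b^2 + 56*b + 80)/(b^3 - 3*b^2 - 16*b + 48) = (b^2 + 9*b + 20)/(b^2 - 7*b + 12)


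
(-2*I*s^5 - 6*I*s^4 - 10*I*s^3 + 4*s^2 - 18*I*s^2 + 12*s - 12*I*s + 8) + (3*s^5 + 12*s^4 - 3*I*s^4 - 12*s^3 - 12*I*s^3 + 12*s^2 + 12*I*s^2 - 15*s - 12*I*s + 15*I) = 3*s^5 - 2*I*s^5 + 12*s^4 - 9*I*s^4 - 12*s^3 - 22*I*s^3 + 16*s^2 - 6*I*s^2 - 3*s - 24*I*s + 8 + 15*I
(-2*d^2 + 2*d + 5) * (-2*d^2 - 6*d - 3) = 4*d^4 + 8*d^3 - 16*d^2 - 36*d - 15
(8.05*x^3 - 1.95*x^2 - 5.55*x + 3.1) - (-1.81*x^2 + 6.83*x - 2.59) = 8.05*x^3 - 0.14*x^2 - 12.38*x + 5.69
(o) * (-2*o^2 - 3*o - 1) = -2*o^3 - 3*o^2 - o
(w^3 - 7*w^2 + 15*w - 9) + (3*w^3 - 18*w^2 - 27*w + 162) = 4*w^3 - 25*w^2 - 12*w + 153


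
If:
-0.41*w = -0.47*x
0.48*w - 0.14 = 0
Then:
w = 0.29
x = 0.25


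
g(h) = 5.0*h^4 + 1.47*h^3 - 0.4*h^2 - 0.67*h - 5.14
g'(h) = 20.0*h^3 + 4.41*h^2 - 0.8*h - 0.67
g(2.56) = 229.93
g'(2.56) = 361.73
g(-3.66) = 817.09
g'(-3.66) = -919.23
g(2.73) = 297.69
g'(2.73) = 436.94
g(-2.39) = 137.25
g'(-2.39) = -246.61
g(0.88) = -2.04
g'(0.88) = 15.67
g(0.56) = -4.89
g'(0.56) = 3.78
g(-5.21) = 3463.62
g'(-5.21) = -2705.21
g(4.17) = 1603.57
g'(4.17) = 1522.91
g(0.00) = -5.14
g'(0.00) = -0.67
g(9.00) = 33833.06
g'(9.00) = 14929.34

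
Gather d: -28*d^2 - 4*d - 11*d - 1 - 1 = -28*d^2 - 15*d - 2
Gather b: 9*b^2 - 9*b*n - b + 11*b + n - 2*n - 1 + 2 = 9*b^2 + b*(10 - 9*n) - n + 1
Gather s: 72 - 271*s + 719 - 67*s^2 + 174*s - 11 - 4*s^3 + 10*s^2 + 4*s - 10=-4*s^3 - 57*s^2 - 93*s + 770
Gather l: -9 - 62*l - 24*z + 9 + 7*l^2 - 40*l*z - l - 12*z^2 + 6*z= 7*l^2 + l*(-40*z - 63) - 12*z^2 - 18*z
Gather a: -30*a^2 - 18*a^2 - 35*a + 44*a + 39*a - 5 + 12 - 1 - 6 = -48*a^2 + 48*a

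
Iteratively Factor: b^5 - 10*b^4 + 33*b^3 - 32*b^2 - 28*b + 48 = (b - 3)*(b^4 - 7*b^3 + 12*b^2 + 4*b - 16) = (b - 3)*(b - 2)*(b^3 - 5*b^2 + 2*b + 8) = (b - 3)*(b - 2)*(b + 1)*(b^2 - 6*b + 8) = (b - 3)*(b - 2)^2*(b + 1)*(b - 4)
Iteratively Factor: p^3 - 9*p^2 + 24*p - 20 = (p - 2)*(p^2 - 7*p + 10) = (p - 5)*(p - 2)*(p - 2)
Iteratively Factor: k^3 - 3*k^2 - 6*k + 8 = (k + 2)*(k^2 - 5*k + 4) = (k - 1)*(k + 2)*(k - 4)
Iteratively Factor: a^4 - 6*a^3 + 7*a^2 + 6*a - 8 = (a - 2)*(a^3 - 4*a^2 - a + 4) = (a - 2)*(a + 1)*(a^2 - 5*a + 4) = (a - 4)*(a - 2)*(a + 1)*(a - 1)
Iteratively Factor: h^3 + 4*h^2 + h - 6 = (h + 2)*(h^2 + 2*h - 3) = (h + 2)*(h + 3)*(h - 1)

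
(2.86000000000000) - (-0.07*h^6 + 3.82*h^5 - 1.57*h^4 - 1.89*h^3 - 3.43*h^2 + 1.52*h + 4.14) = 0.07*h^6 - 3.82*h^5 + 1.57*h^4 + 1.89*h^3 + 3.43*h^2 - 1.52*h - 1.28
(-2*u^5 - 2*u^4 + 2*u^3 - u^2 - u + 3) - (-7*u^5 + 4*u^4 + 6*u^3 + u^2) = 5*u^5 - 6*u^4 - 4*u^3 - 2*u^2 - u + 3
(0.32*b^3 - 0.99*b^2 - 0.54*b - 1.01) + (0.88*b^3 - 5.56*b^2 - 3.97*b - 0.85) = 1.2*b^3 - 6.55*b^2 - 4.51*b - 1.86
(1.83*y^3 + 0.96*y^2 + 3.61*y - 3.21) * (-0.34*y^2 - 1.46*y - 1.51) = -0.6222*y^5 - 2.9982*y^4 - 5.3923*y^3 - 5.6288*y^2 - 0.764500000000001*y + 4.8471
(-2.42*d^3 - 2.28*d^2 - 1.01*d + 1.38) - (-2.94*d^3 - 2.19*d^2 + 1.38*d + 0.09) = 0.52*d^3 - 0.0899999999999999*d^2 - 2.39*d + 1.29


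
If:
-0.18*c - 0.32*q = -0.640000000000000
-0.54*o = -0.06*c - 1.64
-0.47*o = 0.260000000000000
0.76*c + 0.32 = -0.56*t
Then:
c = -32.31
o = -0.55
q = 20.18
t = 43.28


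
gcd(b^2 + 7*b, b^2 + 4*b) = b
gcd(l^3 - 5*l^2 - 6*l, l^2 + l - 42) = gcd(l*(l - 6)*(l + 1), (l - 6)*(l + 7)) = l - 6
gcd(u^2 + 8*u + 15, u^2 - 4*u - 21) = u + 3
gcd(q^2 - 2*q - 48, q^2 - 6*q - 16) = q - 8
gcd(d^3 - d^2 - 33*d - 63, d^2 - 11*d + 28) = d - 7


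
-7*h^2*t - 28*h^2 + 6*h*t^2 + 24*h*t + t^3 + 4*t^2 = (-h + t)*(7*h + t)*(t + 4)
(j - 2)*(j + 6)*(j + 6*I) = j^3 + 4*j^2 + 6*I*j^2 - 12*j + 24*I*j - 72*I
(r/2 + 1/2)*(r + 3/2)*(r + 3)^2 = r^4/2 + 17*r^3/4 + 51*r^2/4 + 63*r/4 + 27/4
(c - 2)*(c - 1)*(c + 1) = c^3 - 2*c^2 - c + 2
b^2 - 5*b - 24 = (b - 8)*(b + 3)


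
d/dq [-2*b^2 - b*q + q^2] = -b + 2*q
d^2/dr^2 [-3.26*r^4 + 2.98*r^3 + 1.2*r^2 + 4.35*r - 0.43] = -39.12*r^2 + 17.88*r + 2.4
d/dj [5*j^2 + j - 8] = 10*j + 1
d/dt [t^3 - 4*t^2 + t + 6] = 3*t^2 - 8*t + 1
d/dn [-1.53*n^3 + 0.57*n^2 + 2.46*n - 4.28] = -4.59*n^2 + 1.14*n + 2.46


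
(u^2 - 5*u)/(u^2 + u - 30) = u/(u + 6)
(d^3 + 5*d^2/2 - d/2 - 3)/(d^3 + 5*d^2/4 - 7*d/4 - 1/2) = 2*(2*d + 3)/(4*d + 1)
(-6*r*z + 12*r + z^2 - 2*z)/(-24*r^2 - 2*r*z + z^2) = (z - 2)/(4*r + z)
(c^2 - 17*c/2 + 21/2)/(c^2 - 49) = (c - 3/2)/(c + 7)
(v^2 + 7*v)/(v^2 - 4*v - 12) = v*(v + 7)/(v^2 - 4*v - 12)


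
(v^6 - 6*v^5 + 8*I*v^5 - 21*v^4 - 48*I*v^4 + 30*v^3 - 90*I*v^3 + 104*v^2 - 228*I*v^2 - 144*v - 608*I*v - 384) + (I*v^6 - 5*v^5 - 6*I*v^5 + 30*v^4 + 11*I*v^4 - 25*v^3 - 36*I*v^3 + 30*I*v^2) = v^6 + I*v^6 - 11*v^5 + 2*I*v^5 + 9*v^4 - 37*I*v^4 + 5*v^3 - 126*I*v^3 + 104*v^2 - 198*I*v^2 - 144*v - 608*I*v - 384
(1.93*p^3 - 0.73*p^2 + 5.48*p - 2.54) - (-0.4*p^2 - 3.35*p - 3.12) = 1.93*p^3 - 0.33*p^2 + 8.83*p + 0.58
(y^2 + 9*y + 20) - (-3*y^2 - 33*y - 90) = 4*y^2 + 42*y + 110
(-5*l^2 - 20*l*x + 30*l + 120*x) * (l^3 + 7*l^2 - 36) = -5*l^5 - 20*l^4*x - 5*l^4 - 20*l^3*x + 210*l^3 + 840*l^2*x + 180*l^2 + 720*l*x - 1080*l - 4320*x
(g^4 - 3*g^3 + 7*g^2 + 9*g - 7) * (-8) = -8*g^4 + 24*g^3 - 56*g^2 - 72*g + 56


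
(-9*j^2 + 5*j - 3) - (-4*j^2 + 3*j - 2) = -5*j^2 + 2*j - 1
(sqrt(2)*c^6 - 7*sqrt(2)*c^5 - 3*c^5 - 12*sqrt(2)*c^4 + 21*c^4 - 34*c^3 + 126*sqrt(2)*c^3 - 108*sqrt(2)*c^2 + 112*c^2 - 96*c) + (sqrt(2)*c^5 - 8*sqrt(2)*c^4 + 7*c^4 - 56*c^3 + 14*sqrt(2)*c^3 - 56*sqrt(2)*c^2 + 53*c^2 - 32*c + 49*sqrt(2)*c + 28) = sqrt(2)*c^6 - 6*sqrt(2)*c^5 - 3*c^5 - 20*sqrt(2)*c^4 + 28*c^4 - 90*c^3 + 140*sqrt(2)*c^3 - 164*sqrt(2)*c^2 + 165*c^2 - 128*c + 49*sqrt(2)*c + 28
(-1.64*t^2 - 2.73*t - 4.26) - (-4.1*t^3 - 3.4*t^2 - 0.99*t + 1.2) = 4.1*t^3 + 1.76*t^2 - 1.74*t - 5.46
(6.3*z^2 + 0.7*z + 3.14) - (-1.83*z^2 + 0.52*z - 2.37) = 8.13*z^2 + 0.18*z + 5.51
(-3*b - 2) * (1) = -3*b - 2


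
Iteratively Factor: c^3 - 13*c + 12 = (c - 3)*(c^2 + 3*c - 4) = (c - 3)*(c + 4)*(c - 1)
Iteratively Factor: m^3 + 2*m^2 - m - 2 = (m - 1)*(m^2 + 3*m + 2) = (m - 1)*(m + 2)*(m + 1)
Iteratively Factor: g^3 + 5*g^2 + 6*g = (g)*(g^2 + 5*g + 6) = g*(g + 3)*(g + 2)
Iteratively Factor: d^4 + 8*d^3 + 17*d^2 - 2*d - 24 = (d + 2)*(d^3 + 6*d^2 + 5*d - 12) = (d - 1)*(d + 2)*(d^2 + 7*d + 12) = (d - 1)*(d + 2)*(d + 3)*(d + 4)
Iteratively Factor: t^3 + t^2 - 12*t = (t)*(t^2 + t - 12) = t*(t + 4)*(t - 3)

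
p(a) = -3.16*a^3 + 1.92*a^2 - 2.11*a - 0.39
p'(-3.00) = -98.95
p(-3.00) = 108.54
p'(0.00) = -2.11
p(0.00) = -0.39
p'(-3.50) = -131.68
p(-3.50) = 166.00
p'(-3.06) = -102.63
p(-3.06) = 114.59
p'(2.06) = -34.43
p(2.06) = -24.21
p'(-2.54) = -73.02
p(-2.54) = 69.14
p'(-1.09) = -17.56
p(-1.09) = 8.28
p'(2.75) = -63.24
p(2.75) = -57.39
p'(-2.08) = -51.11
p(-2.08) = 40.74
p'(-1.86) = -42.05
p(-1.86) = 30.51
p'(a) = -9.48*a^2 + 3.84*a - 2.11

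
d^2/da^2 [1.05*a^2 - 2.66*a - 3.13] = 2.10000000000000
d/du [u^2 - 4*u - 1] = 2*u - 4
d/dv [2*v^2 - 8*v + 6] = 4*v - 8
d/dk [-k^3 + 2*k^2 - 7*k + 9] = -3*k^2 + 4*k - 7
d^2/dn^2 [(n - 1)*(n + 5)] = 2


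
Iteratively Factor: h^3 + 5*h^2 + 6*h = (h + 2)*(h^2 + 3*h) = h*(h + 2)*(h + 3)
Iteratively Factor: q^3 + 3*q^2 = (q)*(q^2 + 3*q) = q^2*(q + 3)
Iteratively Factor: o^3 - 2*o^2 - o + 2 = (o - 1)*(o^2 - o - 2) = (o - 2)*(o - 1)*(o + 1)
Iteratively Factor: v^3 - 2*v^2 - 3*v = (v - 3)*(v^2 + v) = v*(v - 3)*(v + 1)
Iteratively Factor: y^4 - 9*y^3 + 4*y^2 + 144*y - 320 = (y - 5)*(y^3 - 4*y^2 - 16*y + 64) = (y - 5)*(y - 4)*(y^2 - 16) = (y - 5)*(y - 4)^2*(y + 4)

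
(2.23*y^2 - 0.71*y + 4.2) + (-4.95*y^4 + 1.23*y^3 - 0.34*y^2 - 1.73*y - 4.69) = -4.95*y^4 + 1.23*y^3 + 1.89*y^2 - 2.44*y - 0.49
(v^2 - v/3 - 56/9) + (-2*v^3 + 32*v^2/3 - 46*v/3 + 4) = -2*v^3 + 35*v^2/3 - 47*v/3 - 20/9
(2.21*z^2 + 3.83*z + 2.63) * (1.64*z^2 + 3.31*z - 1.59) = 3.6244*z^4 + 13.5963*z^3 + 13.4766*z^2 + 2.6156*z - 4.1817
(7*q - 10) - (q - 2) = 6*q - 8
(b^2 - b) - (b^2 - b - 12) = 12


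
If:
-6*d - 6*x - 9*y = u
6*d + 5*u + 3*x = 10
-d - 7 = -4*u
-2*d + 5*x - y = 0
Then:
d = 23/135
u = 242/135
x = 2/405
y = -128/405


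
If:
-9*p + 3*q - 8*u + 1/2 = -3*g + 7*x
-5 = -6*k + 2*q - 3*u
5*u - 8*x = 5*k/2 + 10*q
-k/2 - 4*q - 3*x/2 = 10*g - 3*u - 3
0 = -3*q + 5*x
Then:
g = 2297*x/4500 + 11/30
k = 2/3 - 344*x/225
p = -152189*x/40500 - 16/135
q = 5*x/3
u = 938*x/225 + 1/3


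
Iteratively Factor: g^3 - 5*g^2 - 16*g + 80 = (g - 5)*(g^2 - 16) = (g - 5)*(g + 4)*(g - 4)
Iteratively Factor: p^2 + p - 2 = (p + 2)*(p - 1)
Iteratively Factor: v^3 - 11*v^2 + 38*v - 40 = (v - 5)*(v^2 - 6*v + 8) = (v - 5)*(v - 4)*(v - 2)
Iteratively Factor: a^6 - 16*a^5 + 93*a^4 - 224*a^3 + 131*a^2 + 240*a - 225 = (a - 3)*(a^5 - 13*a^4 + 54*a^3 - 62*a^2 - 55*a + 75) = (a - 3)^2*(a^4 - 10*a^3 + 24*a^2 + 10*a - 25) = (a - 3)^2*(a - 1)*(a^3 - 9*a^2 + 15*a + 25) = (a - 5)*(a - 3)^2*(a - 1)*(a^2 - 4*a - 5) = (a - 5)*(a - 3)^2*(a - 1)*(a + 1)*(a - 5)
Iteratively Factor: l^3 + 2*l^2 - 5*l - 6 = (l + 1)*(l^2 + l - 6) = (l - 2)*(l + 1)*(l + 3)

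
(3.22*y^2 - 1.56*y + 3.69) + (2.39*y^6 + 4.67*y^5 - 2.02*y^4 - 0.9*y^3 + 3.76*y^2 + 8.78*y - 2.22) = 2.39*y^6 + 4.67*y^5 - 2.02*y^4 - 0.9*y^3 + 6.98*y^2 + 7.22*y + 1.47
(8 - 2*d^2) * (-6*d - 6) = 12*d^3 + 12*d^2 - 48*d - 48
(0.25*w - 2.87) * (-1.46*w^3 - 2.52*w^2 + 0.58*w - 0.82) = -0.365*w^4 + 3.5602*w^3 + 7.3774*w^2 - 1.8696*w + 2.3534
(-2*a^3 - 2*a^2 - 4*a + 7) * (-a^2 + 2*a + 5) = 2*a^5 - 2*a^4 - 10*a^3 - 25*a^2 - 6*a + 35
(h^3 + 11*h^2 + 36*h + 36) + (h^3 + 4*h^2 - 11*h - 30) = 2*h^3 + 15*h^2 + 25*h + 6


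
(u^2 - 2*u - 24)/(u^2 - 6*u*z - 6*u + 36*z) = (-u - 4)/(-u + 6*z)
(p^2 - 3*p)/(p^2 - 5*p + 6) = p/(p - 2)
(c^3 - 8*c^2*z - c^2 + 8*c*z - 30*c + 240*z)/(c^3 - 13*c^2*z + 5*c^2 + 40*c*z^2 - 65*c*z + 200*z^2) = (6 - c)/(-c + 5*z)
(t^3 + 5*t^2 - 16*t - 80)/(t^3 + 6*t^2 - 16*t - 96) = (t + 5)/(t + 6)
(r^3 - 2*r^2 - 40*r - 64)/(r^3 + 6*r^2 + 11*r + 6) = (r^2 - 4*r - 32)/(r^2 + 4*r + 3)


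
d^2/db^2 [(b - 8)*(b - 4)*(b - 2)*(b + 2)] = 12*b^2 - 72*b + 56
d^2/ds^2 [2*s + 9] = 0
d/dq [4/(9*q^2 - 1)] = -72*q/(9*q^2 - 1)^2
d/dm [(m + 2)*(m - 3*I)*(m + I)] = 3*m^2 + 4*m*(1 - I) + 3 - 4*I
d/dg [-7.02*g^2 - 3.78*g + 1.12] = -14.04*g - 3.78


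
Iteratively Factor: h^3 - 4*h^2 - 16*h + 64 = (h - 4)*(h^2 - 16) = (h - 4)*(h + 4)*(h - 4)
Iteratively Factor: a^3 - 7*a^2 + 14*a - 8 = (a - 2)*(a^2 - 5*a + 4) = (a - 4)*(a - 2)*(a - 1)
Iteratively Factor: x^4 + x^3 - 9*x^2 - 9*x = (x - 3)*(x^3 + 4*x^2 + 3*x) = (x - 3)*(x + 3)*(x^2 + x) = x*(x - 3)*(x + 3)*(x + 1)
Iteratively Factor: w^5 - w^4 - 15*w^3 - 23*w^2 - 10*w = (w - 5)*(w^4 + 4*w^3 + 5*w^2 + 2*w) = (w - 5)*(w + 1)*(w^3 + 3*w^2 + 2*w) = w*(w - 5)*(w + 1)*(w^2 + 3*w + 2) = w*(w - 5)*(w + 1)*(w + 2)*(w + 1)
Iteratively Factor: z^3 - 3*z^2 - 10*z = (z + 2)*(z^2 - 5*z) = z*(z + 2)*(z - 5)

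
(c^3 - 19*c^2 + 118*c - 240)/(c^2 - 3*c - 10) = (c^2 - 14*c + 48)/(c + 2)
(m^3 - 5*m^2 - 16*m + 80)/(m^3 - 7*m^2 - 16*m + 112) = (m - 5)/(m - 7)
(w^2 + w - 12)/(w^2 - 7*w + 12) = (w + 4)/(w - 4)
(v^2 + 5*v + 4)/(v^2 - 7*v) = (v^2 + 5*v + 4)/(v*(v - 7))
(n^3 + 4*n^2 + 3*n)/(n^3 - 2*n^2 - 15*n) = (n + 1)/(n - 5)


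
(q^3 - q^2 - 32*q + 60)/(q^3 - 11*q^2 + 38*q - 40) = (q + 6)/(q - 4)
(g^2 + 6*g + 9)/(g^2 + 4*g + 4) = (g^2 + 6*g + 9)/(g^2 + 4*g + 4)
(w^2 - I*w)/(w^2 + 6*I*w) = (w - I)/(w + 6*I)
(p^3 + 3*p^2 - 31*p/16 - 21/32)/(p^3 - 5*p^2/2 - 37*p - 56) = (p^2 - p/2 - 3/16)/(p^2 - 6*p - 16)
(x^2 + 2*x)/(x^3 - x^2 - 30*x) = (x + 2)/(x^2 - x - 30)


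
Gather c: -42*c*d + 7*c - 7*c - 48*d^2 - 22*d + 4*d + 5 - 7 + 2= -42*c*d - 48*d^2 - 18*d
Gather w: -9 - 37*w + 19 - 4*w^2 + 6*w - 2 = -4*w^2 - 31*w + 8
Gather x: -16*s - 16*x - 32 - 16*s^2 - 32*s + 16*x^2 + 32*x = -16*s^2 - 48*s + 16*x^2 + 16*x - 32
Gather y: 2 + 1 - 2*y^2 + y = -2*y^2 + y + 3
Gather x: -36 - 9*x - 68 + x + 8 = -8*x - 96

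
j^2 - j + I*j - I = (j - 1)*(j + I)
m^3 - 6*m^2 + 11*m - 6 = (m - 3)*(m - 2)*(m - 1)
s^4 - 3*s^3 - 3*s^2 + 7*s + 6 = (s - 3)*(s - 2)*(s + 1)^2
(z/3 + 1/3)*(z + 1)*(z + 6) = z^3/3 + 8*z^2/3 + 13*z/3 + 2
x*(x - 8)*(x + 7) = x^3 - x^2 - 56*x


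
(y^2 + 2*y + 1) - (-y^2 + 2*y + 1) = 2*y^2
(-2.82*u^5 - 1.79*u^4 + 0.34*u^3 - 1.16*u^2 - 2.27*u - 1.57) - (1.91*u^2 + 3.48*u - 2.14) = -2.82*u^5 - 1.79*u^4 + 0.34*u^3 - 3.07*u^2 - 5.75*u + 0.57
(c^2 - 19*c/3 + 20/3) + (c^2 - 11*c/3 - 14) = 2*c^2 - 10*c - 22/3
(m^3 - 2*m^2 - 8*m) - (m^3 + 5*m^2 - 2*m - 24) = -7*m^2 - 6*m + 24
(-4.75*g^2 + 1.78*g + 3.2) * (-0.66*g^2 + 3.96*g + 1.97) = 3.135*g^4 - 19.9848*g^3 - 4.4207*g^2 + 16.1786*g + 6.304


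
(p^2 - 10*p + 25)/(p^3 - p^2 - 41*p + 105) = (p - 5)/(p^2 + 4*p - 21)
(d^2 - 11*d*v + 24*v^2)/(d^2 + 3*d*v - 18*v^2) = (d - 8*v)/(d + 6*v)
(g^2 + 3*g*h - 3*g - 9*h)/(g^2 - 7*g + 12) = (g + 3*h)/(g - 4)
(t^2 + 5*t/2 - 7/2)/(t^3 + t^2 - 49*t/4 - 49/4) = 2*(t - 1)/(2*t^2 - 5*t - 7)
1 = 1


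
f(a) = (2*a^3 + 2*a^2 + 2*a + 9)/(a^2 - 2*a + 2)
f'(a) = (2 - 2*a)*(2*a^3 + 2*a^2 + 2*a + 9)/(a^2 - 2*a + 2)^2 + (6*a^2 + 4*a + 2)/(a^2 - 2*a + 2) = 2*(a^4 - 4*a^3 + 3*a^2 - 5*a + 11)/(a^4 - 4*a^3 + 8*a^2 - 8*a + 4)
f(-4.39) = -4.34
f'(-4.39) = 1.77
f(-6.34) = -7.89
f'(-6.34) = 1.86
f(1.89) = 18.65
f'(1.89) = -1.23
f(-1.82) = -0.01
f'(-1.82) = 1.63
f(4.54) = 18.21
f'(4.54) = 1.10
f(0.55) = 9.18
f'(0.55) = 11.87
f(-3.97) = -3.60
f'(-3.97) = 1.75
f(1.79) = 18.75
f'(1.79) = -0.77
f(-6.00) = -7.26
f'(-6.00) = 1.85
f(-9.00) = -12.92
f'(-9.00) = 1.92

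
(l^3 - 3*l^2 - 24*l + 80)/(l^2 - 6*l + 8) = (l^2 + l - 20)/(l - 2)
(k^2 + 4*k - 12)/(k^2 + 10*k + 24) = (k - 2)/(k + 4)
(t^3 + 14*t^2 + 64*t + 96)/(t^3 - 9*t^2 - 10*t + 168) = (t^2 + 10*t + 24)/(t^2 - 13*t + 42)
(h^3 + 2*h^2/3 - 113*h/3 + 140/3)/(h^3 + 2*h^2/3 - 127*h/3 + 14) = (3*h^2 - 19*h + 20)/(3*h^2 - 19*h + 6)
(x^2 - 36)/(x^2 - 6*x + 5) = (x^2 - 36)/(x^2 - 6*x + 5)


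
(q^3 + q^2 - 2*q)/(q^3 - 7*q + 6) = q*(q + 2)/(q^2 + q - 6)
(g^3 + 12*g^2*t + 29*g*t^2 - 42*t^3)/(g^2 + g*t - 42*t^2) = (-g^2 - 5*g*t + 6*t^2)/(-g + 6*t)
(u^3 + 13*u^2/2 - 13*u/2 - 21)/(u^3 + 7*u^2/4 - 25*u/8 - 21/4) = 4*(u^2 + 5*u - 14)/(4*u^2 + u - 14)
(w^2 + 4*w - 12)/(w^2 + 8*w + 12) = (w - 2)/(w + 2)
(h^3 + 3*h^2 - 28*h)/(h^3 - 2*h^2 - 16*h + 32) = h*(h + 7)/(h^2 + 2*h - 8)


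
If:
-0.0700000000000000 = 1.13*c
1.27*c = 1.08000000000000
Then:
No Solution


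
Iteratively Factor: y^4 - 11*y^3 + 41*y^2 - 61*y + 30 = (y - 2)*(y^3 - 9*y^2 + 23*y - 15) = (y - 2)*(y - 1)*(y^2 - 8*y + 15) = (y - 3)*(y - 2)*(y - 1)*(y - 5)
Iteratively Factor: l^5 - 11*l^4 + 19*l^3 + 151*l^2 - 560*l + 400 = (l - 5)*(l^4 - 6*l^3 - 11*l^2 + 96*l - 80) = (l - 5)*(l + 4)*(l^3 - 10*l^2 + 29*l - 20) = (l - 5)*(l - 1)*(l + 4)*(l^2 - 9*l + 20) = (l - 5)^2*(l - 1)*(l + 4)*(l - 4)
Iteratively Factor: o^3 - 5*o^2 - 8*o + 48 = (o + 3)*(o^2 - 8*o + 16) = (o - 4)*(o + 3)*(o - 4)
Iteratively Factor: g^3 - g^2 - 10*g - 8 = (g - 4)*(g^2 + 3*g + 2) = (g - 4)*(g + 2)*(g + 1)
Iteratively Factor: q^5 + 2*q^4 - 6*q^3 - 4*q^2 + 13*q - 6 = (q - 1)*(q^4 + 3*q^3 - 3*q^2 - 7*q + 6) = (q - 1)*(q + 2)*(q^3 + q^2 - 5*q + 3) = (q - 1)*(q + 2)*(q + 3)*(q^2 - 2*q + 1) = (q - 1)^2*(q + 2)*(q + 3)*(q - 1)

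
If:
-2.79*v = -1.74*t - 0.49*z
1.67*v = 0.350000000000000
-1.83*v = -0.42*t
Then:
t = 0.91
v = 0.21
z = -2.05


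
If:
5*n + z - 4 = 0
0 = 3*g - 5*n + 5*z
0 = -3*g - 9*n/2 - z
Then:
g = -220/177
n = 32/59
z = 76/59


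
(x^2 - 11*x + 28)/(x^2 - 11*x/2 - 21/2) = 2*(x - 4)/(2*x + 3)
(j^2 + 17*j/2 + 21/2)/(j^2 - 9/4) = 2*(j + 7)/(2*j - 3)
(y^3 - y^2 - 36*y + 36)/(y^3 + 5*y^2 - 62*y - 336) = (y^2 - 7*y + 6)/(y^2 - y - 56)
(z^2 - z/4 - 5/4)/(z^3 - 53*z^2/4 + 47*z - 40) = (z + 1)/(z^2 - 12*z + 32)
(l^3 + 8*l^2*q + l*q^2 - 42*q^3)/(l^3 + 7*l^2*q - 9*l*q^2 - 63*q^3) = (-l + 2*q)/(-l + 3*q)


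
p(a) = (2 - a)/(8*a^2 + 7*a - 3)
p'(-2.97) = 0.07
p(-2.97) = 0.11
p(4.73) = -0.01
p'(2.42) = -0.01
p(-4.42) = 0.05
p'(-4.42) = 0.02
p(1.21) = 0.05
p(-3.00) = 0.10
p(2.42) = -0.01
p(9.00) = -0.00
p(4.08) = -0.01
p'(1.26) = -0.11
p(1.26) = 0.04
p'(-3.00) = 0.07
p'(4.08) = -0.00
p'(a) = (2 - a)*(-16*a - 7)/(8*a^2 + 7*a - 3)^2 - 1/(8*a^2 + 7*a - 3) = (8*a^2 - 32*a - 11)/(64*a^4 + 112*a^3 + a^2 - 42*a + 9)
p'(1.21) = -0.13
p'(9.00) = 0.00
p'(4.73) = 0.00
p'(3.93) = -0.00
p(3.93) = -0.01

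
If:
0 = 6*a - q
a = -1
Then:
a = -1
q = -6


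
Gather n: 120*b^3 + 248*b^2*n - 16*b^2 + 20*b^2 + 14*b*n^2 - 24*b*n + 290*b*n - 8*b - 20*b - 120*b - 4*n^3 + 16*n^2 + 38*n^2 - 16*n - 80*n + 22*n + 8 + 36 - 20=120*b^3 + 4*b^2 - 148*b - 4*n^3 + n^2*(14*b + 54) + n*(248*b^2 + 266*b - 74) + 24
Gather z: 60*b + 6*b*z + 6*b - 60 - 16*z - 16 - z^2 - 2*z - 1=66*b - z^2 + z*(6*b - 18) - 77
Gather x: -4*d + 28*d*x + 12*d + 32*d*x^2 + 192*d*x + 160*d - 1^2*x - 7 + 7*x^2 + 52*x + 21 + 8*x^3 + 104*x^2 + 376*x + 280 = 168*d + 8*x^3 + x^2*(32*d + 111) + x*(220*d + 427) + 294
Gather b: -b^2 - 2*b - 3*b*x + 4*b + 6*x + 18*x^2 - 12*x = -b^2 + b*(2 - 3*x) + 18*x^2 - 6*x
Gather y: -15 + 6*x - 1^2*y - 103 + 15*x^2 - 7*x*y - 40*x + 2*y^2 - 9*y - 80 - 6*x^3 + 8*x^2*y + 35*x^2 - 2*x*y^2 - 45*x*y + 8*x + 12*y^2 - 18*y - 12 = -6*x^3 + 50*x^2 - 26*x + y^2*(14 - 2*x) + y*(8*x^2 - 52*x - 28) - 210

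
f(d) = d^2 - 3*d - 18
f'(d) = 2*d - 3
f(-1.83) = -9.16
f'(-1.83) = -6.66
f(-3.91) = 9.02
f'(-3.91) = -10.82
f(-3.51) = 4.85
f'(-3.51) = -10.02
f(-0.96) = -14.20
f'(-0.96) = -4.92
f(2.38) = -19.48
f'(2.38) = 1.76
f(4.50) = -11.25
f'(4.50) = 6.00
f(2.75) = -18.69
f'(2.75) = 2.50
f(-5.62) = 30.44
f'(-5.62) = -14.24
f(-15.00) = 252.00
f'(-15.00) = -33.00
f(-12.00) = 162.00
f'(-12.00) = -27.00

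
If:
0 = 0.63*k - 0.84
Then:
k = 1.33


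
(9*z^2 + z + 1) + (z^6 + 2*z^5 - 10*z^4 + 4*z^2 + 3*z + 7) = z^6 + 2*z^5 - 10*z^4 + 13*z^2 + 4*z + 8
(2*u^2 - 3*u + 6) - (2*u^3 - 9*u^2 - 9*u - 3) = -2*u^3 + 11*u^2 + 6*u + 9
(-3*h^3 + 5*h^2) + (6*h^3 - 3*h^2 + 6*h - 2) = 3*h^3 + 2*h^2 + 6*h - 2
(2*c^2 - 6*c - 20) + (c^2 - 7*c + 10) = 3*c^2 - 13*c - 10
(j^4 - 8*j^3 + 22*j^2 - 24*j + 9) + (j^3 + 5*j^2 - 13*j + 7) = j^4 - 7*j^3 + 27*j^2 - 37*j + 16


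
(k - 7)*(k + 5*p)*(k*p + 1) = k^3*p + 5*k^2*p^2 - 7*k^2*p + k^2 - 35*k*p^2 + 5*k*p - 7*k - 35*p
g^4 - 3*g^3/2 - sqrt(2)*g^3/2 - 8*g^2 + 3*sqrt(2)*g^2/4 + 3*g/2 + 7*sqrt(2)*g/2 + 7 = (g - 7/2)*(g + 2)*(g - sqrt(2))*(g + sqrt(2)/2)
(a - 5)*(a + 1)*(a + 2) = a^3 - 2*a^2 - 13*a - 10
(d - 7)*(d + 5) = d^2 - 2*d - 35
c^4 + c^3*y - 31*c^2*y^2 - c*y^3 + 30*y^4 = (c - 5*y)*(c - y)*(c + y)*(c + 6*y)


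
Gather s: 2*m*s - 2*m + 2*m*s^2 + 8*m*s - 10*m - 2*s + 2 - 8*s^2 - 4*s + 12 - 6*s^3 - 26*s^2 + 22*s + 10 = -12*m - 6*s^3 + s^2*(2*m - 34) + s*(10*m + 16) + 24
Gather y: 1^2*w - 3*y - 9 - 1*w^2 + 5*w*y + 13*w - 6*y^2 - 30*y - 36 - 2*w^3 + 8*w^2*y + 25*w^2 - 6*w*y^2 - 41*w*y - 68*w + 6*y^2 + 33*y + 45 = -2*w^3 + 24*w^2 - 6*w*y^2 - 54*w + y*(8*w^2 - 36*w)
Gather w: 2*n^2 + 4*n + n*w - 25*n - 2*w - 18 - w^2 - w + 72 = 2*n^2 - 21*n - w^2 + w*(n - 3) + 54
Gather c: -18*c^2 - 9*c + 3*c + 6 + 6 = -18*c^2 - 6*c + 12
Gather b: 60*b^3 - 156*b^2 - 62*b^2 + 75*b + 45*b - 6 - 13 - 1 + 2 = 60*b^3 - 218*b^2 + 120*b - 18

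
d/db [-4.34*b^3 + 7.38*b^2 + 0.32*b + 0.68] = -13.02*b^2 + 14.76*b + 0.32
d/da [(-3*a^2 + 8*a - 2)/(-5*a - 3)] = (15*a^2 + 18*a - 34)/(25*a^2 + 30*a + 9)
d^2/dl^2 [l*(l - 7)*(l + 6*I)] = 6*l - 14 + 12*I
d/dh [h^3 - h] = 3*h^2 - 1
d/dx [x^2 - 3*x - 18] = 2*x - 3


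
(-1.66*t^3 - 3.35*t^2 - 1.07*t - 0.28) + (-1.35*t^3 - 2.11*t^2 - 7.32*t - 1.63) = -3.01*t^3 - 5.46*t^2 - 8.39*t - 1.91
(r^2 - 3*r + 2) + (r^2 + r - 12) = 2*r^2 - 2*r - 10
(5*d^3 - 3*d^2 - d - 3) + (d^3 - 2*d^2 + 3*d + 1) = 6*d^3 - 5*d^2 + 2*d - 2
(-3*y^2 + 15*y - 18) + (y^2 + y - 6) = -2*y^2 + 16*y - 24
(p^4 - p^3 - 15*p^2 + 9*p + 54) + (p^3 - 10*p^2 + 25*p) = p^4 - 25*p^2 + 34*p + 54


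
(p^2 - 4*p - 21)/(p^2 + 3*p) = (p - 7)/p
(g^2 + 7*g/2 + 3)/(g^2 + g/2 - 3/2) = (g + 2)/(g - 1)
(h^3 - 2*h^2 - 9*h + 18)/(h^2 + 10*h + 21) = (h^2 - 5*h + 6)/(h + 7)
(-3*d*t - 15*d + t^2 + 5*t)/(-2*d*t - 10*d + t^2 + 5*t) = (-3*d + t)/(-2*d + t)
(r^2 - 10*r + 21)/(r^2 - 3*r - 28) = (r - 3)/(r + 4)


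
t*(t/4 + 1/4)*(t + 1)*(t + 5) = t^4/4 + 7*t^3/4 + 11*t^2/4 + 5*t/4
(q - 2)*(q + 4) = q^2 + 2*q - 8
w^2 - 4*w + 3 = (w - 3)*(w - 1)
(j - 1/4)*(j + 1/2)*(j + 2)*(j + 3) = j^4 + 21*j^3/4 + 57*j^2/8 + 7*j/8 - 3/4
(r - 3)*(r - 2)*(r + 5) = r^3 - 19*r + 30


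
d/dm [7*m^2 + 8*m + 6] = 14*m + 8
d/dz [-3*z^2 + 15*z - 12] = 15 - 6*z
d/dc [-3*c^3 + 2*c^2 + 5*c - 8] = -9*c^2 + 4*c + 5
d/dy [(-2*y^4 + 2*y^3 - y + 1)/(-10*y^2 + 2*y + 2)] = (20*y^5 - 16*y^4 - 4*y^3 + y^2 + 10*y - 2)/(2*(25*y^4 - 10*y^3 - 9*y^2 + 2*y + 1))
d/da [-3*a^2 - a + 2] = -6*a - 1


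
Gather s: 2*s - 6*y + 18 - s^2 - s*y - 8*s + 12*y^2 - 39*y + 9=-s^2 + s*(-y - 6) + 12*y^2 - 45*y + 27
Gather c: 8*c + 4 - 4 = 8*c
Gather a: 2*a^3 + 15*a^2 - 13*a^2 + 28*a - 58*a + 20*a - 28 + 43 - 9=2*a^3 + 2*a^2 - 10*a + 6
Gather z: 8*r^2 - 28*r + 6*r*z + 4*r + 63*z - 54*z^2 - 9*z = 8*r^2 - 24*r - 54*z^2 + z*(6*r + 54)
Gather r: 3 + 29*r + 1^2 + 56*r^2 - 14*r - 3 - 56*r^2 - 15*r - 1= 0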